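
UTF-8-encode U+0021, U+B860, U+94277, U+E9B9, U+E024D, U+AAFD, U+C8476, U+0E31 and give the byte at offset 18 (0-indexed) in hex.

U+0021 → 1-byte form 21 at offsets 0–0.
U+B860 → 3-byte form EB A1 A0 at offsets 1–3.
U+94277 → 4-byte form F2 94 89 B7 at offsets 4–7.
U+E9B9 → 3-byte form EE A6 B9 at offsets 8–10.
U+E024D → 4-byte form F3 A0 89 8D at offsets 11–14.
U+AAFD → 3-byte form EA AB BD at offsets 15–17.
U+C8476 → 4-byte form F3 88 91 B6 at offsets 18–21.
Offset 18 falls in char 7's range; it's byte 1 of F3 88 91 B6 = 0xF3.

0xF3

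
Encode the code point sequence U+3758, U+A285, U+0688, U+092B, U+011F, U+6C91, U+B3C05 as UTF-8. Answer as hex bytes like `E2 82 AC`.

U+3758: 3-byte form → E3 9D 98.
U+A285: 3-byte form → EA 8A 85.
U+0688: 2-byte form → DA 88.
U+092B: 3-byte form → E0 A4 AB.
U+011F: 2-byte form → C4 9F.
U+6C91: 3-byte form → E6 B2 91.
U+B3C05: 4-byte form → F2 B3 B0 85.
Concatenated (20 bytes): E3 9D 98 EA 8A 85 DA 88 E0 A4 AB C4 9F E6 B2 91 F2 B3 B0 85.

E3 9D 98 EA 8A 85 DA 88 E0 A4 AB C4 9F E6 B2 91 F2 B3 B0 85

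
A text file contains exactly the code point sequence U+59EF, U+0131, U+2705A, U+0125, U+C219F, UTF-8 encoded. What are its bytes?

U+59EF: 3-byte form → E5 A7 AF.
U+0131: 2-byte form → C4 B1.
U+2705A: 4-byte form → F0 A7 81 9A.
U+0125: 2-byte form → C4 A5.
U+C219F: 4-byte form → F3 82 86 9F.
Concatenated (15 bytes): E5 A7 AF C4 B1 F0 A7 81 9A C4 A5 F3 82 86 9F.

E5 A7 AF C4 B1 F0 A7 81 9A C4 A5 F3 82 86 9F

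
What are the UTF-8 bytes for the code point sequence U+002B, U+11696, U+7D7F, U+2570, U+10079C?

2B F0 91 9A 96 E7 B5 BF E2 95 B0 F4 80 9E 9C

U+002B: 1-byte form → 2B.
U+11696: 4-byte form → F0 91 9A 96.
U+7D7F: 3-byte form → E7 B5 BF.
U+2570: 3-byte form → E2 95 B0.
U+10079C: 4-byte form → F4 80 9E 9C.
Concatenated (15 bytes): 2B F0 91 9A 96 E7 B5 BF E2 95 B0 F4 80 9E 9C.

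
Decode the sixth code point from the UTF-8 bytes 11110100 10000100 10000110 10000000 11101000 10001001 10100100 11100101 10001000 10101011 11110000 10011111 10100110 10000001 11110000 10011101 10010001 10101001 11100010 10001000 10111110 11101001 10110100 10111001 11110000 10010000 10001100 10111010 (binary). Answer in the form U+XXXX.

U+223E

Offset 0: leading byte 0xF4 = 11110100 → 4-byte char #1 = F4 84 86 80.
Offset 4: leading byte 0xE8 = 11101000 → 3-byte char #2 = E8 89 A4.
Offset 7: leading byte 0xE5 = 11100101 → 3-byte char #3 = E5 88 AB.
Offset 10: leading byte 0xF0 = 11110000 → 4-byte char #4 = F0 9F A6 81.
Offset 14: leading byte 0xF0 = 11110000 → 4-byte char #5 = F0 9D 91 A9.
Offset 18: leading byte 0xE2 = 11100010 → 3-byte char #6 = E2 88 BE.
Leading byte 0xE2 = 11100010 matches 1110xxxx → 3-byte sequence.
Byte 1: 0xE2 = 11100010, payload 0010 (4 bits).
Byte 2: 0x88 = 10001000 (10xxxxxx ✓), payload 001000.
Byte 3: 0xBE = 10111110 (10xxxxxx ✓), payload 111110.
Concatenate: 0010001000111110 = 0x223E (16 bits → U+223E).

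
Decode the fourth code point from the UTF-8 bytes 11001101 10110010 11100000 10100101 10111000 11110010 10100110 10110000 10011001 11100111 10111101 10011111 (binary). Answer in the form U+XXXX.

Offset 0: leading byte 0xCD = 11001101 → 2-byte char #1 = CD B2.
Offset 2: leading byte 0xE0 = 11100000 → 3-byte char #2 = E0 A5 B8.
Offset 5: leading byte 0xF2 = 11110010 → 4-byte char #3 = F2 A6 B0 99.
Offset 9: leading byte 0xE7 = 11100111 → 3-byte char #4 = E7 BD 9F.
Leading byte 0xE7 = 11100111 matches 1110xxxx → 3-byte sequence.
Byte 1: 0xE7 = 11100111, payload 0111 (4 bits).
Byte 2: 0xBD = 10111101 (10xxxxxx ✓), payload 111101.
Byte 3: 0x9F = 10011111 (10xxxxxx ✓), payload 011111.
Concatenate: 0111111101011111 = 0x7F5F (16 bits → U+7F5F).

U+7F5F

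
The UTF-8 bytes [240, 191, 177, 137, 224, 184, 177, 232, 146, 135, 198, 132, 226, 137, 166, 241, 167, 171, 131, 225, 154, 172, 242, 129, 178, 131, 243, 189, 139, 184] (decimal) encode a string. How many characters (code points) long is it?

9

Byte at offset 0: 0xF0 = 11110000 → 4-byte char (#1). Advance 4.
Byte at offset 4: 0xE0 = 11100000 → 3-byte char (#2). Advance 3.
Byte at offset 7: 0xE8 = 11101000 → 3-byte char (#3). Advance 3.
Byte at offset 10: 0xC6 = 11000110 → 2-byte char (#4). Advance 2.
Byte at offset 12: 0xE2 = 11100010 → 3-byte char (#5). Advance 3.
Byte at offset 15: 0xF1 = 11110001 → 4-byte char (#6). Advance 4.
Byte at offset 19: 0xE1 = 11100001 → 3-byte char (#7). Advance 3.
Byte at offset 22: 0xF2 = 11110010 → 4-byte char (#8). Advance 4.
Byte at offset 26: 0xF3 = 11110011 → 4-byte char (#9). Advance 4.
Reached end at offset 30 after 9 code points.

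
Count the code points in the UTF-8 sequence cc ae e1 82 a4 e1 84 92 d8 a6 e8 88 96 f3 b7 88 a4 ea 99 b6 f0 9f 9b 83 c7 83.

Byte at offset 0: 0xCC = 11001100 → 2-byte char (#1). Advance 2.
Byte at offset 2: 0xE1 = 11100001 → 3-byte char (#2). Advance 3.
Byte at offset 5: 0xE1 = 11100001 → 3-byte char (#3). Advance 3.
Byte at offset 8: 0xD8 = 11011000 → 2-byte char (#4). Advance 2.
Byte at offset 10: 0xE8 = 11101000 → 3-byte char (#5). Advance 3.
Byte at offset 13: 0xF3 = 11110011 → 4-byte char (#6). Advance 4.
Byte at offset 17: 0xEA = 11101010 → 3-byte char (#7). Advance 3.
Byte at offset 20: 0xF0 = 11110000 → 4-byte char (#8). Advance 4.
Byte at offset 24: 0xC7 = 11000111 → 2-byte char (#9). Advance 2.
Reached end at offset 26 after 9 code points.

9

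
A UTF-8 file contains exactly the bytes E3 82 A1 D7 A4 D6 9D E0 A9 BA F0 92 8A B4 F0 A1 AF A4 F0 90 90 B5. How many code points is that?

7

Byte at offset 0: 0xE3 = 11100011 → 3-byte char (#1). Advance 3.
Byte at offset 3: 0xD7 = 11010111 → 2-byte char (#2). Advance 2.
Byte at offset 5: 0xD6 = 11010110 → 2-byte char (#3). Advance 2.
Byte at offset 7: 0xE0 = 11100000 → 3-byte char (#4). Advance 3.
Byte at offset 10: 0xF0 = 11110000 → 4-byte char (#5). Advance 4.
Byte at offset 14: 0xF0 = 11110000 → 4-byte char (#6). Advance 4.
Byte at offset 18: 0xF0 = 11110000 → 4-byte char (#7). Advance 4.
Reached end at offset 22 after 7 code points.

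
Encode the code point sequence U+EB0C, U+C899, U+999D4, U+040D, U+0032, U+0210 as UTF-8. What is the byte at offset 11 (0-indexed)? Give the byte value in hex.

0x8D

U+EB0C → 3-byte form EE AC 8C at offsets 0–2.
U+C899 → 3-byte form EC A2 99 at offsets 3–5.
U+999D4 → 4-byte form F2 99 A7 94 at offsets 6–9.
U+040D → 2-byte form D0 8D at offsets 10–11.
Offset 11 falls in char 4's range; it's byte 2 of D0 8D = 0x8D.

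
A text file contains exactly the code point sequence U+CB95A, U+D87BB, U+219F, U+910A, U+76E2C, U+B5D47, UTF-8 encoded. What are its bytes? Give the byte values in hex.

F3 8B A5 9A F3 98 9E BB E2 86 9F E9 84 8A F1 B6 B8 AC F2 B5 B5 87

U+CB95A: 4-byte form → F3 8B A5 9A.
U+D87BB: 4-byte form → F3 98 9E BB.
U+219F: 3-byte form → E2 86 9F.
U+910A: 3-byte form → E9 84 8A.
U+76E2C: 4-byte form → F1 B6 B8 AC.
U+B5D47: 4-byte form → F2 B5 B5 87.
Concatenated (22 bytes): F3 8B A5 9A F3 98 9E BB E2 86 9F E9 84 8A F1 B6 B8 AC F2 B5 B5 87.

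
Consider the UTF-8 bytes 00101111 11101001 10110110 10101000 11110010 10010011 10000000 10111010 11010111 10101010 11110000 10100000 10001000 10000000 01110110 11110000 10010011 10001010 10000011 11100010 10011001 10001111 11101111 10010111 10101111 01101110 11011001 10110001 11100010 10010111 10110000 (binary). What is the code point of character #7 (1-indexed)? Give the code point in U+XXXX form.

U+13283

Offset 0: leading byte 0x2F = 00101111 → 1-byte char #1 = 2F.
Offset 1: leading byte 0xE9 = 11101001 → 3-byte char #2 = E9 B6 A8.
Offset 4: leading byte 0xF2 = 11110010 → 4-byte char #3 = F2 93 80 BA.
Offset 8: leading byte 0xD7 = 11010111 → 2-byte char #4 = D7 AA.
Offset 10: leading byte 0xF0 = 11110000 → 4-byte char #5 = F0 A0 88 80.
Offset 14: leading byte 0x76 = 01110110 → 1-byte char #6 = 76.
Offset 15: leading byte 0xF0 = 11110000 → 4-byte char #7 = F0 93 8A 83.
Leading byte 0xF0 = 11110000 matches 11110xxx → 4-byte sequence.
Byte 1: 0xF0 = 11110000, payload 000 (3 bits).
Byte 2: 0x93 = 10010011 (10xxxxxx ✓), payload 010011.
Byte 3: 0x8A = 10001010 (10xxxxxx ✓), payload 001010.
Byte 4: 0x83 = 10000011 (10xxxxxx ✓), payload 000011.
Concatenate: 000010011001010000011 = 0x13283 (21 bits → U+13283).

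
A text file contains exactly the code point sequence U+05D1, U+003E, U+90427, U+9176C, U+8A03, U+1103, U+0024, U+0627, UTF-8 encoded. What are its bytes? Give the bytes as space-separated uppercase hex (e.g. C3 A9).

U+05D1: 2-byte form → D7 91.
U+003E: 1-byte form → 3E.
U+90427: 4-byte form → F2 90 90 A7.
U+9176C: 4-byte form → F2 91 9D AC.
U+8A03: 3-byte form → E8 A8 83.
U+1103: 3-byte form → E1 84 83.
U+0024: 1-byte form → 24.
U+0627: 2-byte form → D8 A7.
Concatenated (20 bytes): D7 91 3E F2 90 90 A7 F2 91 9D AC E8 A8 83 E1 84 83 24 D8 A7.

D7 91 3E F2 90 90 A7 F2 91 9D AC E8 A8 83 E1 84 83 24 D8 A7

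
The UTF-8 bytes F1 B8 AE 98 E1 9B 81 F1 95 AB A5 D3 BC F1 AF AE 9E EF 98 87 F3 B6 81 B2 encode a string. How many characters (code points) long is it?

7

Byte at offset 0: 0xF1 = 11110001 → 4-byte char (#1). Advance 4.
Byte at offset 4: 0xE1 = 11100001 → 3-byte char (#2). Advance 3.
Byte at offset 7: 0xF1 = 11110001 → 4-byte char (#3). Advance 4.
Byte at offset 11: 0xD3 = 11010011 → 2-byte char (#4). Advance 2.
Byte at offset 13: 0xF1 = 11110001 → 4-byte char (#5). Advance 4.
Byte at offset 17: 0xEF = 11101111 → 3-byte char (#6). Advance 3.
Byte at offset 20: 0xF3 = 11110011 → 4-byte char (#7). Advance 4.
Reached end at offset 24 after 7 code points.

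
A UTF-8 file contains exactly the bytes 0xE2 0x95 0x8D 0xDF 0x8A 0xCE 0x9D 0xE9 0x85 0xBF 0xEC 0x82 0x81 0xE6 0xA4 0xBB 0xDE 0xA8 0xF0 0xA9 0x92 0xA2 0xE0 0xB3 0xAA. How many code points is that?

9

Byte at offset 0: 0xE2 = 11100010 → 3-byte char (#1). Advance 3.
Byte at offset 3: 0xDF = 11011111 → 2-byte char (#2). Advance 2.
Byte at offset 5: 0xCE = 11001110 → 2-byte char (#3). Advance 2.
Byte at offset 7: 0xE9 = 11101001 → 3-byte char (#4). Advance 3.
Byte at offset 10: 0xEC = 11101100 → 3-byte char (#5). Advance 3.
Byte at offset 13: 0xE6 = 11100110 → 3-byte char (#6). Advance 3.
Byte at offset 16: 0xDE = 11011110 → 2-byte char (#7). Advance 2.
Byte at offset 18: 0xF0 = 11110000 → 4-byte char (#8). Advance 4.
Byte at offset 22: 0xE0 = 11100000 → 3-byte char (#9). Advance 3.
Reached end at offset 25 after 9 code points.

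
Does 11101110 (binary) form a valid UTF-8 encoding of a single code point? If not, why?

invalid (sequence truncated)

Leading byte 0xEE = 11101110 → 3-byte form, but only 1 byte is present.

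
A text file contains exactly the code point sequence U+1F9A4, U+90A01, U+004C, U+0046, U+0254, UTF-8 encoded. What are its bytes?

U+1F9A4: 4-byte form → F0 9F A6 A4.
U+90A01: 4-byte form → F2 90 A8 81.
U+004C: 1-byte form → 4C.
U+0046: 1-byte form → 46.
U+0254: 2-byte form → C9 94.
Concatenated (12 bytes): F0 9F A6 A4 F2 90 A8 81 4C 46 C9 94.

F0 9F A6 A4 F2 90 A8 81 4C 46 C9 94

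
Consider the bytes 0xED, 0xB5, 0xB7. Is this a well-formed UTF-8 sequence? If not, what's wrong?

invalid (encodes a surrogate (U+D800–U+DFFF))

Structurally a 3-byte sequence; payload = 0xDD77.
But 0xDD77 is in U+D800–U+DFFF, the surrogate range. Surrogates are not Unicode scalar values and are forbidden in UTF-8.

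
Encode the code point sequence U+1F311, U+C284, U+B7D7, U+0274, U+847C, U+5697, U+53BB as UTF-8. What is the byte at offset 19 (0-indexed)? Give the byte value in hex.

U+1F311 → 4-byte form F0 9F 8C 91 at offsets 0–3.
U+C284 → 3-byte form EC 8A 84 at offsets 4–6.
U+B7D7 → 3-byte form EB 9F 97 at offsets 7–9.
U+0274 → 2-byte form C9 B4 at offsets 10–11.
U+847C → 3-byte form E8 91 BC at offsets 12–14.
U+5697 → 3-byte form E5 9A 97 at offsets 15–17.
U+53BB → 3-byte form E5 8E BB at offsets 18–20.
Offset 19 falls in char 7's range; it's byte 2 of E5 8E BB = 0x8E.

0x8E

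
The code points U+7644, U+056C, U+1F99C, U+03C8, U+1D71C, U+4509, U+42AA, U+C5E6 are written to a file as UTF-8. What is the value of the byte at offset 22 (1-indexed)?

0xEC

1-indexed offset 22 is 0-indexed offset 21.
U+7644 → 3-byte form E7 99 84 at offsets 0–2.
U+056C → 2-byte form D5 AC at offsets 3–4.
U+1F99C → 4-byte form F0 9F A6 9C at offsets 5–8.
U+03C8 → 2-byte form CF 88 at offsets 9–10.
U+1D71C → 4-byte form F0 9D 9C 9C at offsets 11–14.
U+4509 → 3-byte form E4 94 89 at offsets 15–17.
U+42AA → 3-byte form E4 8A AA at offsets 18–20.
U+C5E6 → 3-byte form EC 97 A6 at offsets 21–23.
Offset 21 falls in char 8's range; it's byte 1 of EC 97 A6 = 0xEC.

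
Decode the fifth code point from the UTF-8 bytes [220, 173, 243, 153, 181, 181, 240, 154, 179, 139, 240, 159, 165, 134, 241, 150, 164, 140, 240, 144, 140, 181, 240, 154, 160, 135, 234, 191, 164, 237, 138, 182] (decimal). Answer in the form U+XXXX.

Offset 0: leading byte 0xDC = 11011100 → 2-byte char #1 = DC AD.
Offset 2: leading byte 0xF3 = 11110011 → 4-byte char #2 = F3 99 B5 B5.
Offset 6: leading byte 0xF0 = 11110000 → 4-byte char #3 = F0 9A B3 8B.
Offset 10: leading byte 0xF0 = 11110000 → 4-byte char #4 = F0 9F A5 86.
Offset 14: leading byte 0xF1 = 11110001 → 4-byte char #5 = F1 96 A4 8C.
Leading byte 0xF1 = 11110001 matches 11110xxx → 4-byte sequence.
Byte 1: 0xF1 = 11110001, payload 001 (3 bits).
Byte 2: 0x96 = 10010110 (10xxxxxx ✓), payload 010110.
Byte 3: 0xA4 = 10100100 (10xxxxxx ✓), payload 100100.
Byte 4: 0x8C = 10001100 (10xxxxxx ✓), payload 001100.
Concatenate: 001010110100100001100 = 0x5690C (21 bits → U+5690C).

U+5690C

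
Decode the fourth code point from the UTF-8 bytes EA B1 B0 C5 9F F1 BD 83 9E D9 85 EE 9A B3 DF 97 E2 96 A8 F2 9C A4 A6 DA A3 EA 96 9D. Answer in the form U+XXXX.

Offset 0: leading byte 0xEA = 11101010 → 3-byte char #1 = EA B1 B0.
Offset 3: leading byte 0xC5 = 11000101 → 2-byte char #2 = C5 9F.
Offset 5: leading byte 0xF1 = 11110001 → 4-byte char #3 = F1 BD 83 9E.
Offset 9: leading byte 0xD9 = 11011001 → 2-byte char #4 = D9 85.
Leading byte 0xD9 = 11011001 matches 110xxxxx → 2-byte sequence.
Byte 1: 0xD9 = 11011001, payload 11001 (5 bits).
Byte 2: 0x85 = 10000101 (10xxxxxx ✓), payload 000101.
Concatenate: 11001000101 = 0x645 (11 bits → U+0645).

U+0645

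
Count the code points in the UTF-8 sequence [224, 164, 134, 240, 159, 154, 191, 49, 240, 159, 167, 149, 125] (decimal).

5

Byte at offset 0: 0xE0 = 11100000 → 3-byte char (#1). Advance 3.
Byte at offset 3: 0xF0 = 11110000 → 4-byte char (#2). Advance 4.
Byte at offset 7: 0x31 = 00110001 → 1-byte char (#3). Advance 1.
Byte at offset 8: 0xF0 = 11110000 → 4-byte char (#4). Advance 4.
Byte at offset 12: 0x7D = 01111101 → 1-byte char (#5). Advance 1.
Reached end at offset 13 after 5 code points.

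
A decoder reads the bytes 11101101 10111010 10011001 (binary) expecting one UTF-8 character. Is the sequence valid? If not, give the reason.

Structurally a 3-byte sequence; payload = 0xDE99.
But 0xDE99 is in U+D800–U+DFFF, the surrogate range. Surrogates are not Unicode scalar values and are forbidden in UTF-8.

invalid (encodes a surrogate (U+D800–U+DFFF))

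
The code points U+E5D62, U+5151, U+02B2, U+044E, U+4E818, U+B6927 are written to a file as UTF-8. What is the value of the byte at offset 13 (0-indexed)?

U+E5D62 → 4-byte form F3 A5 B5 A2 at offsets 0–3.
U+5151 → 3-byte form E5 85 91 at offsets 4–6.
U+02B2 → 2-byte form CA B2 at offsets 7–8.
U+044E → 2-byte form D1 8E at offsets 9–10.
U+4E818 → 4-byte form F1 8E A0 98 at offsets 11–14.
Offset 13 falls in char 5's range; it's byte 3 of F1 8E A0 98 = 0xA0.

0xA0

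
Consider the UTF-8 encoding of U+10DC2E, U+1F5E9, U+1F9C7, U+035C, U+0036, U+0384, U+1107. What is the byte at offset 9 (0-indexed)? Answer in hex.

0x9F

U+10DC2E → 4-byte form F4 8D B0 AE at offsets 0–3.
U+1F5E9 → 4-byte form F0 9F 97 A9 at offsets 4–7.
U+1F9C7 → 4-byte form F0 9F A7 87 at offsets 8–11.
Offset 9 falls in char 3's range; it's byte 2 of F0 9F A7 87 = 0x9F.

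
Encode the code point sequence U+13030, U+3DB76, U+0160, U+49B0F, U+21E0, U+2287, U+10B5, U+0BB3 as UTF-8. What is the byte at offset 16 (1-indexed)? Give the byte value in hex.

1-indexed offset 16 is 0-indexed offset 15.
U+13030 → 4-byte form F0 93 80 B0 at offsets 0–3.
U+3DB76 → 4-byte form F0 BD AD B6 at offsets 4–7.
U+0160 → 2-byte form C5 A0 at offsets 8–9.
U+49B0F → 4-byte form F1 89 AC 8F at offsets 10–13.
U+21E0 → 3-byte form E2 87 A0 at offsets 14–16.
Offset 15 falls in char 5's range; it's byte 2 of E2 87 A0 = 0x87.

0x87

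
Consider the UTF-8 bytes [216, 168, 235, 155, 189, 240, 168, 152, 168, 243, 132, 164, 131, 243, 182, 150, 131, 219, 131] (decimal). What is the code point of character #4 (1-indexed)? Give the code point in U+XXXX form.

Offset 0: leading byte 0xD8 = 11011000 → 2-byte char #1 = D8 A8.
Offset 2: leading byte 0xEB = 11101011 → 3-byte char #2 = EB 9B BD.
Offset 5: leading byte 0xF0 = 11110000 → 4-byte char #3 = F0 A8 98 A8.
Offset 9: leading byte 0xF3 = 11110011 → 4-byte char #4 = F3 84 A4 83.
Leading byte 0xF3 = 11110011 matches 11110xxx → 4-byte sequence.
Byte 1: 0xF3 = 11110011, payload 011 (3 bits).
Byte 2: 0x84 = 10000100 (10xxxxxx ✓), payload 000100.
Byte 3: 0xA4 = 10100100 (10xxxxxx ✓), payload 100100.
Byte 4: 0x83 = 10000011 (10xxxxxx ✓), payload 000011.
Concatenate: 011000100100100000011 = 0xC4903 (21 bits → U+C4903).

U+C4903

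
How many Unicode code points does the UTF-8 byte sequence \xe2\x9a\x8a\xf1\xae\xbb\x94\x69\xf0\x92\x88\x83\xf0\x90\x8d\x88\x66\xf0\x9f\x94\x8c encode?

7

Byte at offset 0: 0xE2 = 11100010 → 3-byte char (#1). Advance 3.
Byte at offset 3: 0xF1 = 11110001 → 4-byte char (#2). Advance 4.
Byte at offset 7: 0x69 = 01101001 → 1-byte char (#3). Advance 1.
Byte at offset 8: 0xF0 = 11110000 → 4-byte char (#4). Advance 4.
Byte at offset 12: 0xF0 = 11110000 → 4-byte char (#5). Advance 4.
Byte at offset 16: 0x66 = 01100110 → 1-byte char (#6). Advance 1.
Byte at offset 17: 0xF0 = 11110000 → 4-byte char (#7). Advance 4.
Reached end at offset 21 after 7 code points.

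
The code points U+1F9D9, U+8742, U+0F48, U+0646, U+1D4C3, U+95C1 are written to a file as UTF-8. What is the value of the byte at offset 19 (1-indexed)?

1-indexed offset 19 is 0-indexed offset 18.
U+1F9D9 → 4-byte form F0 9F A7 99 at offsets 0–3.
U+8742 → 3-byte form E8 9D 82 at offsets 4–6.
U+0F48 → 3-byte form E0 BD 88 at offsets 7–9.
U+0646 → 2-byte form D9 86 at offsets 10–11.
U+1D4C3 → 4-byte form F0 9D 93 83 at offsets 12–15.
U+95C1 → 3-byte form E9 97 81 at offsets 16–18.
Offset 18 falls in char 6's range; it's byte 3 of E9 97 81 = 0x81.

0x81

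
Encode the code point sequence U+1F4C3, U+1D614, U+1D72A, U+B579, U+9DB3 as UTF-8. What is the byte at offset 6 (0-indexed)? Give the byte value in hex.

U+1F4C3 → 4-byte form F0 9F 93 83 at offsets 0–3.
U+1D614 → 4-byte form F0 9D 98 94 at offsets 4–7.
Offset 6 falls in char 2's range; it's byte 3 of F0 9D 98 94 = 0x98.

0x98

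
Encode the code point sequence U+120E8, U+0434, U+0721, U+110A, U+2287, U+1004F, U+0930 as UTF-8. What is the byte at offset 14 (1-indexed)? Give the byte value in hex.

1-indexed offset 14 is 0-indexed offset 13.
U+120E8 → 4-byte form F0 92 83 A8 at offsets 0–3.
U+0434 → 2-byte form D0 B4 at offsets 4–5.
U+0721 → 2-byte form DC A1 at offsets 6–7.
U+110A → 3-byte form E1 84 8A at offsets 8–10.
U+2287 → 3-byte form E2 8A 87 at offsets 11–13.
Offset 13 falls in char 5's range; it's byte 3 of E2 8A 87 = 0x87.

0x87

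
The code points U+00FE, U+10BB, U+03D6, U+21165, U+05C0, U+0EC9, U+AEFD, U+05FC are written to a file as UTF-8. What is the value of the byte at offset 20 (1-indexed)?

0xD7

1-indexed offset 20 is 0-indexed offset 19.
U+00FE → 2-byte form C3 BE at offsets 0–1.
U+10BB → 3-byte form E1 82 BB at offsets 2–4.
U+03D6 → 2-byte form CF 96 at offsets 5–6.
U+21165 → 4-byte form F0 A1 85 A5 at offsets 7–10.
U+05C0 → 2-byte form D7 80 at offsets 11–12.
U+0EC9 → 3-byte form E0 BB 89 at offsets 13–15.
U+AEFD → 3-byte form EA BB BD at offsets 16–18.
U+05FC → 2-byte form D7 BC at offsets 19–20.
Offset 19 falls in char 8's range; it's byte 1 of D7 BC = 0xD7.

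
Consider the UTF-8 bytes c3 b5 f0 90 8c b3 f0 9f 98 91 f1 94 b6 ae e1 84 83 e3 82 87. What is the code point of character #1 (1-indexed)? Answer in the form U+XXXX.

Offset 0: leading byte 0xC3 = 11000011 → 2-byte char #1 = C3 B5.
Leading byte 0xC3 = 11000011 matches 110xxxxx → 2-byte sequence.
Byte 1: 0xC3 = 11000011, payload 00011 (5 bits).
Byte 2: 0xB5 = 10110101 (10xxxxxx ✓), payload 110101.
Concatenate: 00011110101 = 0xF5 (11 bits → U+00F5).

U+00F5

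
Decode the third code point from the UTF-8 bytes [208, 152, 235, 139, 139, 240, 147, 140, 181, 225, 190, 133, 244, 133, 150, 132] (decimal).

U+13335

Offset 0: leading byte 0xD0 = 11010000 → 2-byte char #1 = D0 98.
Offset 2: leading byte 0xEB = 11101011 → 3-byte char #2 = EB 8B 8B.
Offset 5: leading byte 0xF0 = 11110000 → 4-byte char #3 = F0 93 8C B5.
Leading byte 0xF0 = 11110000 matches 11110xxx → 4-byte sequence.
Byte 1: 0xF0 = 11110000, payload 000 (3 bits).
Byte 2: 0x93 = 10010011 (10xxxxxx ✓), payload 010011.
Byte 3: 0x8C = 10001100 (10xxxxxx ✓), payload 001100.
Byte 4: 0xB5 = 10110101 (10xxxxxx ✓), payload 110101.
Concatenate: 000010011001100110101 = 0x13335 (21 bits → U+13335).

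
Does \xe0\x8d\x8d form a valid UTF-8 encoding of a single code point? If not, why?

Leading byte 0xE0 = 11100000 → 3-byte form.
Continuation bytes all match 10xxxxxx. Payload decodes to 0x34D.
But 0x34D < 0x800, the minimum for a 3-byte sequence — this is an overlong encoding.

invalid (overlong encoding)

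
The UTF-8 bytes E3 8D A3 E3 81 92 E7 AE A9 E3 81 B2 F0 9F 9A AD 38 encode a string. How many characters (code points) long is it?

Byte at offset 0: 0xE3 = 11100011 → 3-byte char (#1). Advance 3.
Byte at offset 3: 0xE3 = 11100011 → 3-byte char (#2). Advance 3.
Byte at offset 6: 0xE7 = 11100111 → 3-byte char (#3). Advance 3.
Byte at offset 9: 0xE3 = 11100011 → 3-byte char (#4). Advance 3.
Byte at offset 12: 0xF0 = 11110000 → 4-byte char (#5). Advance 4.
Byte at offset 16: 0x38 = 00111000 → 1-byte char (#6). Advance 1.
Reached end at offset 17 after 6 code points.

6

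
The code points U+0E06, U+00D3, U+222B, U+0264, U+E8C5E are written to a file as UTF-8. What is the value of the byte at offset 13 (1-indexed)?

1-indexed offset 13 is 0-indexed offset 12.
U+0E06 → 3-byte form E0 B8 86 at offsets 0–2.
U+00D3 → 2-byte form C3 93 at offsets 3–4.
U+222B → 3-byte form E2 88 AB at offsets 5–7.
U+0264 → 2-byte form C9 A4 at offsets 8–9.
U+E8C5E → 4-byte form F3 A8 B1 9E at offsets 10–13.
Offset 12 falls in char 5's range; it's byte 3 of F3 A8 B1 9E = 0xB1.

0xB1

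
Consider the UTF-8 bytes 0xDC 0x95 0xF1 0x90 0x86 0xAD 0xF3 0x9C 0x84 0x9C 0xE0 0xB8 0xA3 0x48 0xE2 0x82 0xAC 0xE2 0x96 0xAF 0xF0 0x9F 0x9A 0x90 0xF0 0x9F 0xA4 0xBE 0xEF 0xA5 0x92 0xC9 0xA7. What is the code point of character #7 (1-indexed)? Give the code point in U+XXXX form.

Offset 0: leading byte 0xDC = 11011100 → 2-byte char #1 = DC 95.
Offset 2: leading byte 0xF1 = 11110001 → 4-byte char #2 = F1 90 86 AD.
Offset 6: leading byte 0xF3 = 11110011 → 4-byte char #3 = F3 9C 84 9C.
Offset 10: leading byte 0xE0 = 11100000 → 3-byte char #4 = E0 B8 A3.
Offset 13: leading byte 0x48 = 01001000 → 1-byte char #5 = 48.
Offset 14: leading byte 0xE2 = 11100010 → 3-byte char #6 = E2 82 AC.
Offset 17: leading byte 0xE2 = 11100010 → 3-byte char #7 = E2 96 AF.
Leading byte 0xE2 = 11100010 matches 1110xxxx → 3-byte sequence.
Byte 1: 0xE2 = 11100010, payload 0010 (4 bits).
Byte 2: 0x96 = 10010110 (10xxxxxx ✓), payload 010110.
Byte 3: 0xAF = 10101111 (10xxxxxx ✓), payload 101111.
Concatenate: 0010010110101111 = 0x25AF (16 bits → U+25AF).

U+25AF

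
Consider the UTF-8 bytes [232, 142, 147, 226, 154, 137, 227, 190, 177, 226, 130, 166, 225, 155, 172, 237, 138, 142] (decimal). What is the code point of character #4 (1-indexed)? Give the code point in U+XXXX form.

U+20A6

Offset 0: leading byte 0xE8 = 11101000 → 3-byte char #1 = E8 8E 93.
Offset 3: leading byte 0xE2 = 11100010 → 3-byte char #2 = E2 9A 89.
Offset 6: leading byte 0xE3 = 11100011 → 3-byte char #3 = E3 BE B1.
Offset 9: leading byte 0xE2 = 11100010 → 3-byte char #4 = E2 82 A6.
Leading byte 0xE2 = 11100010 matches 1110xxxx → 3-byte sequence.
Byte 1: 0xE2 = 11100010, payload 0010 (4 bits).
Byte 2: 0x82 = 10000010 (10xxxxxx ✓), payload 000010.
Byte 3: 0xA6 = 10100110 (10xxxxxx ✓), payload 100110.
Concatenate: 0010000010100110 = 0x20A6 (16 bits → U+20A6).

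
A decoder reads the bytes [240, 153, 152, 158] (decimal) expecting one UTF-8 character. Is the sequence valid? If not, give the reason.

Leading byte 0xF0 = 11110000 → 4-byte form.
Continuation bytes 0x99=10011001, 0x98=10011000, 0x9E=10011110 all match 10xxxxxx.
Decoded value 0x1961E is ≥ 0x10000 (shortest form) and not a surrogate.

valid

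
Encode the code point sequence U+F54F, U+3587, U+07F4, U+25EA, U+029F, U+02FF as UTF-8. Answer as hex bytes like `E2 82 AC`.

EF 95 8F E3 96 87 DF B4 E2 97 AA CA 9F CB BF

U+F54F: 3-byte form → EF 95 8F.
U+3587: 3-byte form → E3 96 87.
U+07F4: 2-byte form → DF B4.
U+25EA: 3-byte form → E2 97 AA.
U+029F: 2-byte form → CA 9F.
U+02FF: 2-byte form → CB BF.
Concatenated (15 bytes): EF 95 8F E3 96 87 DF B4 E2 97 AA CA 9F CB BF.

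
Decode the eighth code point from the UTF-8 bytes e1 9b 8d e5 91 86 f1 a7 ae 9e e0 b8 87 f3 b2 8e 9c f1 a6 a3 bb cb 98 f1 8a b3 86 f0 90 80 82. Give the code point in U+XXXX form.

U+4ACC6

Offset 0: leading byte 0xE1 = 11100001 → 3-byte char #1 = E1 9B 8D.
Offset 3: leading byte 0xE5 = 11100101 → 3-byte char #2 = E5 91 86.
Offset 6: leading byte 0xF1 = 11110001 → 4-byte char #3 = F1 A7 AE 9E.
Offset 10: leading byte 0xE0 = 11100000 → 3-byte char #4 = E0 B8 87.
Offset 13: leading byte 0xF3 = 11110011 → 4-byte char #5 = F3 B2 8E 9C.
Offset 17: leading byte 0xF1 = 11110001 → 4-byte char #6 = F1 A6 A3 BB.
Offset 21: leading byte 0xCB = 11001011 → 2-byte char #7 = CB 98.
Offset 23: leading byte 0xF1 = 11110001 → 4-byte char #8 = F1 8A B3 86.
Leading byte 0xF1 = 11110001 matches 11110xxx → 4-byte sequence.
Byte 1: 0xF1 = 11110001, payload 001 (3 bits).
Byte 2: 0x8A = 10001010 (10xxxxxx ✓), payload 001010.
Byte 3: 0xB3 = 10110011 (10xxxxxx ✓), payload 110011.
Byte 4: 0x86 = 10000110 (10xxxxxx ✓), payload 000110.
Concatenate: 001001010110011000110 = 0x4ACC6 (21 bits → U+4ACC6).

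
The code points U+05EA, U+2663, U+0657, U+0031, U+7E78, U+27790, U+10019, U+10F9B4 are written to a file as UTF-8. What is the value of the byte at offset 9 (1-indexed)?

0xE7

1-indexed offset 9 is 0-indexed offset 8.
U+05EA → 2-byte form D7 AA at offsets 0–1.
U+2663 → 3-byte form E2 99 A3 at offsets 2–4.
U+0657 → 2-byte form D9 97 at offsets 5–6.
U+0031 → 1-byte form 31 at offsets 7–7.
U+7E78 → 3-byte form E7 B9 B8 at offsets 8–10.
Offset 8 falls in char 5's range; it's byte 1 of E7 B9 B8 = 0xE7.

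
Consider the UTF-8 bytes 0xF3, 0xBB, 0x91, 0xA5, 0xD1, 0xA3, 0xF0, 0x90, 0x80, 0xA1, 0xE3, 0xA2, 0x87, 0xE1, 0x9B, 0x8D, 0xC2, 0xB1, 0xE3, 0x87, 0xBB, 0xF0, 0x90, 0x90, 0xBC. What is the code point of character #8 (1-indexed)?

U+1043C

Offset 0: leading byte 0xF3 = 11110011 → 4-byte char #1 = F3 BB 91 A5.
Offset 4: leading byte 0xD1 = 11010001 → 2-byte char #2 = D1 A3.
Offset 6: leading byte 0xF0 = 11110000 → 4-byte char #3 = F0 90 80 A1.
Offset 10: leading byte 0xE3 = 11100011 → 3-byte char #4 = E3 A2 87.
Offset 13: leading byte 0xE1 = 11100001 → 3-byte char #5 = E1 9B 8D.
Offset 16: leading byte 0xC2 = 11000010 → 2-byte char #6 = C2 B1.
Offset 18: leading byte 0xE3 = 11100011 → 3-byte char #7 = E3 87 BB.
Offset 21: leading byte 0xF0 = 11110000 → 4-byte char #8 = F0 90 90 BC.
Leading byte 0xF0 = 11110000 matches 11110xxx → 4-byte sequence.
Byte 1: 0xF0 = 11110000, payload 000 (3 bits).
Byte 2: 0x90 = 10010000 (10xxxxxx ✓), payload 010000.
Byte 3: 0x90 = 10010000 (10xxxxxx ✓), payload 010000.
Byte 4: 0xBC = 10111100 (10xxxxxx ✓), payload 111100.
Concatenate: 000010000010000111100 = 0x1043C (21 bits → U+1043C).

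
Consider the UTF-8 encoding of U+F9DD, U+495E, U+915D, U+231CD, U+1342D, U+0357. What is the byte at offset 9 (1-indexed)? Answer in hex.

0x9D

1-indexed offset 9 is 0-indexed offset 8.
U+F9DD → 3-byte form EF A7 9D at offsets 0–2.
U+495E → 3-byte form E4 A5 9E at offsets 3–5.
U+915D → 3-byte form E9 85 9D at offsets 6–8.
Offset 8 falls in char 3's range; it's byte 3 of E9 85 9D = 0x9D.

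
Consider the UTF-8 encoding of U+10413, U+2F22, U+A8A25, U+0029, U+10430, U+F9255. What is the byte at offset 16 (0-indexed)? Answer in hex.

0xF3

U+10413 → 4-byte form F0 90 90 93 at offsets 0–3.
U+2F22 → 3-byte form E2 BC A2 at offsets 4–6.
U+A8A25 → 4-byte form F2 A8 A8 A5 at offsets 7–10.
U+0029 → 1-byte form 29 at offsets 11–11.
U+10430 → 4-byte form F0 90 90 B0 at offsets 12–15.
U+F9255 → 4-byte form F3 B9 89 95 at offsets 16–19.
Offset 16 falls in char 6's range; it's byte 1 of F3 B9 89 95 = 0xF3.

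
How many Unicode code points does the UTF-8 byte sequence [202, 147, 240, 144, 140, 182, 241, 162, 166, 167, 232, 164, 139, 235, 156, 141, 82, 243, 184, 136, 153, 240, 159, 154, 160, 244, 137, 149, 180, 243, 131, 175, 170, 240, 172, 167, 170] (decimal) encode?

Byte at offset 0: 0xCA = 11001010 → 2-byte char (#1). Advance 2.
Byte at offset 2: 0xF0 = 11110000 → 4-byte char (#2). Advance 4.
Byte at offset 6: 0xF1 = 11110001 → 4-byte char (#3). Advance 4.
Byte at offset 10: 0xE8 = 11101000 → 3-byte char (#4). Advance 3.
Byte at offset 13: 0xEB = 11101011 → 3-byte char (#5). Advance 3.
Byte at offset 16: 0x52 = 01010010 → 1-byte char (#6). Advance 1.
Byte at offset 17: 0xF3 = 11110011 → 4-byte char (#7). Advance 4.
Byte at offset 21: 0xF0 = 11110000 → 4-byte char (#8). Advance 4.
Byte at offset 25: 0xF4 = 11110100 → 4-byte char (#9). Advance 4.
Byte at offset 29: 0xF3 = 11110011 → 4-byte char (#10). Advance 4.
Byte at offset 33: 0xF0 = 11110000 → 4-byte char (#11). Advance 4.
Reached end at offset 37 after 11 code points.

11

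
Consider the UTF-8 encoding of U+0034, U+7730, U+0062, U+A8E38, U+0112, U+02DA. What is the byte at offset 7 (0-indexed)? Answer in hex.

0xB8

U+0034 → 1-byte form 34 at offsets 0–0.
U+7730 → 3-byte form E7 9C B0 at offsets 1–3.
U+0062 → 1-byte form 62 at offsets 4–4.
U+A8E38 → 4-byte form F2 A8 B8 B8 at offsets 5–8.
Offset 7 falls in char 4's range; it's byte 3 of F2 A8 B8 B8 = 0xB8.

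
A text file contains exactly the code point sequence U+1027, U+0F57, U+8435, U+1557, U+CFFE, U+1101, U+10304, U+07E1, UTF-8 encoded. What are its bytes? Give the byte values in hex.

E1 80 A7 E0 BD 97 E8 90 B5 E1 95 97 EC BF BE E1 84 81 F0 90 8C 84 DF A1

U+1027: 3-byte form → E1 80 A7.
U+0F57: 3-byte form → E0 BD 97.
U+8435: 3-byte form → E8 90 B5.
U+1557: 3-byte form → E1 95 97.
U+CFFE: 3-byte form → EC BF BE.
U+1101: 3-byte form → E1 84 81.
U+10304: 4-byte form → F0 90 8C 84.
U+07E1: 2-byte form → DF A1.
Concatenated (24 bytes): E1 80 A7 E0 BD 97 E8 90 B5 E1 95 97 EC BF BE E1 84 81 F0 90 8C 84 DF A1.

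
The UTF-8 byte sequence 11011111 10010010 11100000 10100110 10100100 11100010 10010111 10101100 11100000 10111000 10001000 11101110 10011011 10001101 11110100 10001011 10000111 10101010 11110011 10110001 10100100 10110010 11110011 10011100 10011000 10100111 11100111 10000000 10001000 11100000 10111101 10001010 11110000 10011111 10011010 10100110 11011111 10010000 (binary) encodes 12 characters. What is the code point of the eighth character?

Offset 0: leading byte 0xDF = 11011111 → 2-byte char #1 = DF 92.
Offset 2: leading byte 0xE0 = 11100000 → 3-byte char #2 = E0 A6 A4.
Offset 5: leading byte 0xE2 = 11100010 → 3-byte char #3 = E2 97 AC.
Offset 8: leading byte 0xE0 = 11100000 → 3-byte char #4 = E0 B8 88.
Offset 11: leading byte 0xEE = 11101110 → 3-byte char #5 = EE 9B 8D.
Offset 14: leading byte 0xF4 = 11110100 → 4-byte char #6 = F4 8B 87 AA.
Offset 18: leading byte 0xF3 = 11110011 → 4-byte char #7 = F3 B1 A4 B2.
Offset 22: leading byte 0xF3 = 11110011 → 4-byte char #8 = F3 9C 98 A7.
Leading byte 0xF3 = 11110011 matches 11110xxx → 4-byte sequence.
Byte 1: 0xF3 = 11110011, payload 011 (3 bits).
Byte 2: 0x9C = 10011100 (10xxxxxx ✓), payload 011100.
Byte 3: 0x98 = 10011000 (10xxxxxx ✓), payload 011000.
Byte 4: 0xA7 = 10100111 (10xxxxxx ✓), payload 100111.
Concatenate: 011011100011000100111 = 0xDC627 (21 bits → U+DC627).

U+DC627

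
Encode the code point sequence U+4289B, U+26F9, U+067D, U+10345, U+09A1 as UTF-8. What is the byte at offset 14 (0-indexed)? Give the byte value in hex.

0xA6

U+4289B → 4-byte form F1 82 A2 9B at offsets 0–3.
U+26F9 → 3-byte form E2 9B B9 at offsets 4–6.
U+067D → 2-byte form D9 BD at offsets 7–8.
U+10345 → 4-byte form F0 90 8D 85 at offsets 9–12.
U+09A1 → 3-byte form E0 A6 A1 at offsets 13–15.
Offset 14 falls in char 5's range; it's byte 2 of E0 A6 A1 = 0xA6.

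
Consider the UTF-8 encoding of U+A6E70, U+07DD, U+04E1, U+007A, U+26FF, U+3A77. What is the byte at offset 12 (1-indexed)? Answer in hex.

0xBF

1-indexed offset 12 is 0-indexed offset 11.
U+A6E70 → 4-byte form F2 A6 B9 B0 at offsets 0–3.
U+07DD → 2-byte form DF 9D at offsets 4–5.
U+04E1 → 2-byte form D3 A1 at offsets 6–7.
U+007A → 1-byte form 7A at offsets 8–8.
U+26FF → 3-byte form E2 9B BF at offsets 9–11.
Offset 11 falls in char 5's range; it's byte 3 of E2 9B BF = 0xBF.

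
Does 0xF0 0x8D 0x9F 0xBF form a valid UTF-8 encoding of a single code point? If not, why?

Leading byte 0xF0 = 11110000 → 4-byte form.
Continuation bytes all match 10xxxxxx. Payload decodes to 0xD7FF.
But 0xD7FF < 0x10000, the minimum for a 4-byte sequence — this is an overlong encoding.

invalid (overlong encoding)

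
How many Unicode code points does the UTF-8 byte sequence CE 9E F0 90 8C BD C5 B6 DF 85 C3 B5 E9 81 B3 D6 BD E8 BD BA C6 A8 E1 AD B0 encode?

Byte at offset 0: 0xCE = 11001110 → 2-byte char (#1). Advance 2.
Byte at offset 2: 0xF0 = 11110000 → 4-byte char (#2). Advance 4.
Byte at offset 6: 0xC5 = 11000101 → 2-byte char (#3). Advance 2.
Byte at offset 8: 0xDF = 11011111 → 2-byte char (#4). Advance 2.
Byte at offset 10: 0xC3 = 11000011 → 2-byte char (#5). Advance 2.
Byte at offset 12: 0xE9 = 11101001 → 3-byte char (#6). Advance 3.
Byte at offset 15: 0xD6 = 11010110 → 2-byte char (#7). Advance 2.
Byte at offset 17: 0xE8 = 11101000 → 3-byte char (#8). Advance 3.
Byte at offset 20: 0xC6 = 11000110 → 2-byte char (#9). Advance 2.
Byte at offset 22: 0xE1 = 11100001 → 3-byte char (#10). Advance 3.
Reached end at offset 25 after 10 code points.

10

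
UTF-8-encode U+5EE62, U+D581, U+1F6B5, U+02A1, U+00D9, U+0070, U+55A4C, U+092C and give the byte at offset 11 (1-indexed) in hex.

1-indexed offset 11 is 0-indexed offset 10.
U+5EE62 → 4-byte form F1 9E B9 A2 at offsets 0–3.
U+D581 → 3-byte form ED 96 81 at offsets 4–6.
U+1F6B5 → 4-byte form F0 9F 9A B5 at offsets 7–10.
Offset 10 falls in char 3's range; it's byte 4 of F0 9F 9A B5 = 0xB5.

0xB5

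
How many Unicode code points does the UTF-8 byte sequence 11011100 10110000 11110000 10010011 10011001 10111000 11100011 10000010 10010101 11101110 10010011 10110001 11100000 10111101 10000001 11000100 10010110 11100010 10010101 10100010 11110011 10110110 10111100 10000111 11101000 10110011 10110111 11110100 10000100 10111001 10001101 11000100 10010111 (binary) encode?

11

Byte at offset 0: 0xDC = 11011100 → 2-byte char (#1). Advance 2.
Byte at offset 2: 0xF0 = 11110000 → 4-byte char (#2). Advance 4.
Byte at offset 6: 0xE3 = 11100011 → 3-byte char (#3). Advance 3.
Byte at offset 9: 0xEE = 11101110 → 3-byte char (#4). Advance 3.
Byte at offset 12: 0xE0 = 11100000 → 3-byte char (#5). Advance 3.
Byte at offset 15: 0xC4 = 11000100 → 2-byte char (#6). Advance 2.
Byte at offset 17: 0xE2 = 11100010 → 3-byte char (#7). Advance 3.
Byte at offset 20: 0xF3 = 11110011 → 4-byte char (#8). Advance 4.
Byte at offset 24: 0xE8 = 11101000 → 3-byte char (#9). Advance 3.
Byte at offset 27: 0xF4 = 11110100 → 4-byte char (#10). Advance 4.
Byte at offset 31: 0xC4 = 11000100 → 2-byte char (#11). Advance 2.
Reached end at offset 33 after 11 code points.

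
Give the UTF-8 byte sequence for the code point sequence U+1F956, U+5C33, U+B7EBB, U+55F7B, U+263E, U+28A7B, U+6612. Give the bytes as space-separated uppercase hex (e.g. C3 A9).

F0 9F A5 96 E5 B0 B3 F2 B7 BA BB F1 95 BD BB E2 98 BE F0 A8 A9 BB E6 98 92

U+1F956: 4-byte form → F0 9F A5 96.
U+5C33: 3-byte form → E5 B0 B3.
U+B7EBB: 4-byte form → F2 B7 BA BB.
U+55F7B: 4-byte form → F1 95 BD BB.
U+263E: 3-byte form → E2 98 BE.
U+28A7B: 4-byte form → F0 A8 A9 BB.
U+6612: 3-byte form → E6 98 92.
Concatenated (25 bytes): F0 9F A5 96 E5 B0 B3 F2 B7 BA BB F1 95 BD BB E2 98 BE F0 A8 A9 BB E6 98 92.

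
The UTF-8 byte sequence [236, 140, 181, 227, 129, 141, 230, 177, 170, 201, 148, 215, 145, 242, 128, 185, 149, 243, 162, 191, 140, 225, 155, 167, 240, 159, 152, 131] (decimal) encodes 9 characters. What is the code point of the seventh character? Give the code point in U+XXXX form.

Offset 0: leading byte 0xEC = 11101100 → 3-byte char #1 = EC 8C B5.
Offset 3: leading byte 0xE3 = 11100011 → 3-byte char #2 = E3 81 8D.
Offset 6: leading byte 0xE6 = 11100110 → 3-byte char #3 = E6 B1 AA.
Offset 9: leading byte 0xC9 = 11001001 → 2-byte char #4 = C9 94.
Offset 11: leading byte 0xD7 = 11010111 → 2-byte char #5 = D7 91.
Offset 13: leading byte 0xF2 = 11110010 → 4-byte char #6 = F2 80 B9 95.
Offset 17: leading byte 0xF3 = 11110011 → 4-byte char #7 = F3 A2 BF 8C.
Leading byte 0xF3 = 11110011 matches 11110xxx → 4-byte sequence.
Byte 1: 0xF3 = 11110011, payload 011 (3 bits).
Byte 2: 0xA2 = 10100010 (10xxxxxx ✓), payload 100010.
Byte 3: 0xBF = 10111111 (10xxxxxx ✓), payload 111111.
Byte 4: 0x8C = 10001100 (10xxxxxx ✓), payload 001100.
Concatenate: 011100010111111001100 = 0xE2FCC (21 bits → U+E2FCC).

U+E2FCC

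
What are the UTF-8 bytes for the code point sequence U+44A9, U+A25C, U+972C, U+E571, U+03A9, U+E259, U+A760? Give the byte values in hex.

E4 92 A9 EA 89 9C E9 9C AC EE 95 B1 CE A9 EE 89 99 EA 9D A0

U+44A9: 3-byte form → E4 92 A9.
U+A25C: 3-byte form → EA 89 9C.
U+972C: 3-byte form → E9 9C AC.
U+E571: 3-byte form → EE 95 B1.
U+03A9: 2-byte form → CE A9.
U+E259: 3-byte form → EE 89 99.
U+A760: 3-byte form → EA 9D A0.
Concatenated (20 bytes): E4 92 A9 EA 89 9C E9 9C AC EE 95 B1 CE A9 EE 89 99 EA 9D A0.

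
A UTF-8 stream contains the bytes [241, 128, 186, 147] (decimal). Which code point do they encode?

U+40E93

Leading byte 0xF1 = 11110001 matches 11110xxx → 4-byte sequence.
Byte 1: 0xF1 = 11110001, payload 001 (3 bits).
Byte 2: 0x80 = 10000000 (10xxxxxx ✓), payload 000000.
Byte 3: 0xBA = 10111010 (10xxxxxx ✓), payload 111010.
Byte 4: 0x93 = 10010011 (10xxxxxx ✓), payload 010011.
Concatenate: 001000000111010010011 = 0x40E93 (21 bits → U+40E93).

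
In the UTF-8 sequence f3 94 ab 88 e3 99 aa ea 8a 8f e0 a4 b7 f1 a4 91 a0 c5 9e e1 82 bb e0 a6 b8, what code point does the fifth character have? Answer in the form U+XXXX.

Offset 0: leading byte 0xF3 = 11110011 → 4-byte char #1 = F3 94 AB 88.
Offset 4: leading byte 0xE3 = 11100011 → 3-byte char #2 = E3 99 AA.
Offset 7: leading byte 0xEA = 11101010 → 3-byte char #3 = EA 8A 8F.
Offset 10: leading byte 0xE0 = 11100000 → 3-byte char #4 = E0 A4 B7.
Offset 13: leading byte 0xF1 = 11110001 → 4-byte char #5 = F1 A4 91 A0.
Leading byte 0xF1 = 11110001 matches 11110xxx → 4-byte sequence.
Byte 1: 0xF1 = 11110001, payload 001 (3 bits).
Byte 2: 0xA4 = 10100100 (10xxxxxx ✓), payload 100100.
Byte 3: 0x91 = 10010001 (10xxxxxx ✓), payload 010001.
Byte 4: 0xA0 = 10100000 (10xxxxxx ✓), payload 100000.
Concatenate: 001100100010001100000 = 0x64460 (21 bits → U+64460).

U+64460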